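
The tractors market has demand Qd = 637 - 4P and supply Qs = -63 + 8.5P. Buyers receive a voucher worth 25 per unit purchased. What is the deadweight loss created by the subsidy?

Deadweight loss = 850

Pre-subsidy: 637 - 4P = -63 + 8.5P gives P* = 56, Q* = 413.
With the rebate, buyers effectively pay Pb = Ps − 25, where Ps is the price sellers receive.
Demand in terms of Ps becomes Qd = 637 − 4(Ps − 25) = 737 - 4Ps. Setting this equal to supply: 737 - 4Ps = -63 + 8.5Ps, so Ps = 64.
Buyers pay Pb = 64 − 25 = 39; Q' = -63 + 8.5·64 = 481.
The subsidy expands output by 481 − 413 = 68 past the efficient level; on those units the gap between marginal cost and willingness to pay runs from 0 up to 25.
DWL = ½ × 25 × 68 = 850.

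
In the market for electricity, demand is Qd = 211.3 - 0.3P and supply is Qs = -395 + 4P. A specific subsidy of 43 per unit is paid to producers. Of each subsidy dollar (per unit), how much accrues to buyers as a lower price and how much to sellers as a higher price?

Buyers gain 40 per unit; sellers gain 3 per unit

Pre-subsidy: 211.3 - 0.3P = -395 + 4P gives P* = 141, Q* = 169.
With the subsidy, sellers receive Ps = Pb + 43 for each unit, where Pb is the price buyers pay.
Supply in terms of Pb becomes Qs = -395 + 4(Pb + 43) = -223 + 4Pb. Setting this equal to demand: 211.3 - 0.3Pb = -223 + 4Pb, so Pb = 101.
Sellers receive Ps = 101 + 43 = 144; Q' = 211.3 − 0.3·101 = 181.
Buyers' price falls by P* − Pb = 141 − 101 = 40; sellers' price rises by Ps − P* = 144 − 141 = 3.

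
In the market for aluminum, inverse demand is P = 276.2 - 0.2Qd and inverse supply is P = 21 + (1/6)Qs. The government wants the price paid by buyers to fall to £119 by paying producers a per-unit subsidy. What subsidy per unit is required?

Required subsidy s = £33 per unit

At a buyer price of 119, quantity demanded is 1381 − 5·119 = 786.
Sellers supply 786 only when they receive Ps = 21 + (1/6)·786 = 152.
s = Ps − Pb = 152 − 119 = 33.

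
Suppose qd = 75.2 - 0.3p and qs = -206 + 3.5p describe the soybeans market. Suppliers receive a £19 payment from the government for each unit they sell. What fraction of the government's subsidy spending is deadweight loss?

Pre-subsidy: 75.2 - 0.3p = -206 + 3.5p gives p* = 74, q* = 53.
With the subsidy, sellers receive ps = pb + 19 for each unit, where pb is the price buyers pay.
Supply in terms of pb becomes qs = -206 + 3.5(pb + 19) = -139.5 + 3.5pb. Setting this equal to demand: 75.2 - 0.3pb = -139.5 + 3.5pb, so pb = 56.5.
Sellers receive ps = 56.5 + 19 = 75.5; q' = 75.2 − 0.3·56.5 = 58.25.
ΔCS = ½(53 + 58.25)(74 − 56.5) = 973.4375; ΔPS = ½(53 + 58.25)(75.5 − 74) = 83.4375.
Government spending = 19 × 58.25 = 1106.75.
DWL = ½ × 19 × (58.25 − 53) = 49.875; fraction = 49.875 / 1106.75 = 21/466.

DWL / government spending = 21/466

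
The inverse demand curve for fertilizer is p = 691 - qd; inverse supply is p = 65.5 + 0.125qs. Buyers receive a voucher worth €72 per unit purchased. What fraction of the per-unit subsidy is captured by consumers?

Consumer share = 8/9

Pre-subsidy: 691 - q = 65.5 + 0.125q gives q* = 556 and p* = 135.
With the rebate, buyers effectively pay pb = ps − 72, where ps is the price sellers receive.
On the curves, pb = 691 - q and ps = 65.5 + 0.125q; the wedge ps − pb = 72 gives 65.5 + 0.125q − (691 - q) = 72, so q' = 620.
Then pb = 691 − 1·620 = 71 and ps = 65.5 + 0.125·620 = 143.
Buyers' price falls by p* − pb = 135 − 71 = 64; sellers' price rises by ps − p* = 143 − 135 = 8.
So consumers capture 64/72 = 8/9 of each unit of subsidy.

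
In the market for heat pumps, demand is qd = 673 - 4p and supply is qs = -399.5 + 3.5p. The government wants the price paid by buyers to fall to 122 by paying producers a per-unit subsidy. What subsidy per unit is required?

Required subsidy s = 45 per unit

At a buyer price of 122, quantity demanded is 673 − 4·122 = 185.
Sellers supply 185 only when they receive ps with -399.5 + 3.5·ps = 185, i.e. ps = 167.
s = ps − pb = 167 − 122 = 45.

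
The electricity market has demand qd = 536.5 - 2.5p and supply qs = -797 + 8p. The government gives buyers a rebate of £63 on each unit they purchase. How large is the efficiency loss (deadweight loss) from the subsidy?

Deadweight loss = £3780

Pre-subsidy: 536.5 - 2.5p = -797 + 8p gives p* = 127, q* = 219.
With the rebate, buyers effectively pay pb = ps − 63, where ps is the price sellers receive.
Demand in terms of ps becomes qd = 536.5 − 2.5(ps − 63) = 694 - 2.5ps. Setting this equal to supply: 694 - 2.5ps = -797 + 8ps, so ps = 142.
Buyers pay pb = 142 − 63 = 79; q' = -797 + 8·142 = 339.
The subsidy expands output by 339 − 219 = 120 past the efficient level; on those units the gap between marginal cost and willingness to pay runs from 0 up to 63.
DWL = ½ × 63 × 120 = 3780.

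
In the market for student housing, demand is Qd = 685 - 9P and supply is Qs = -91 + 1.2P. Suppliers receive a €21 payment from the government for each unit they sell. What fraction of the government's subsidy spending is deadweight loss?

DWL / government spending = 189/383

Pre-subsidy: 685 - 9P = -91 + 1.2P gives P* = 3880/51, Q* = 5/17.
With the subsidy, sellers receive Ps = Pb + 21 for each unit, where Pb is the price buyers pay.
Supply in terms of Pb becomes Qs = -91 + 1.2(Pb + 21) = -65.8 + 1.2Pb. Setting this equal to demand: 685 - 9Pb = -65.8 + 1.2Pb, so Pb = 3754/51.
Sellers receive Ps = 3754/51 + 21 = 4825/51; Q' = 685 − 9·(3754/51) = 383/17.
ΔCS = ½(5/17 + 383/17)(3880/51 − 3754/51) = 8148/289; ΔPS = ½(5/17 + 383/17)(4825/51 − 3880/51) = 61110/289.
Government spending = 21 × 383/17 = 8043/17.
DWL = ½ × 21 × (383/17 − 5/17) = 3969/17; fraction = (3969/17) / (8043/17) = 189/383.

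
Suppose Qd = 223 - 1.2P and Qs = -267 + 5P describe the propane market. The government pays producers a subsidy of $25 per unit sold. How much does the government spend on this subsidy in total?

Pre-subsidy: 223 - 1.2P = -267 + 5P gives P* = 2450/31, Q* = 3973/31.
With the subsidy, sellers receive Ps = Pb + 25 for each unit, where Pb is the price buyers pay.
Supply in terms of Pb becomes Qs = -267 + 5(Pb + 25) = -142 + 5Pb. Setting this equal to demand: 223 - 1.2Pb = -142 + 5Pb, so Pb = 1825/31.
Sellers receive Ps = 1825/31 + 25 = 2600/31; Q' = 223 − 1.2·(1825/31) = 4723/31.
Government outlay = subsidy × quantity = 25 × 4723/31 = 118075/31.

Government cost = 118075/31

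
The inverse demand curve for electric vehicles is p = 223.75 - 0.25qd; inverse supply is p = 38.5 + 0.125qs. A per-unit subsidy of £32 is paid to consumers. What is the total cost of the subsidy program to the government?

Pre-subsidy: 223.75 - 0.25q = 38.5 + 0.125q gives q* = 494 and p* = 100.25.
With the rebate, buyers effectively pay pb = ps − 32, where ps is the price sellers receive.
On the curves, pb = 223.75 - 0.25q and ps = 38.5 + 0.125q; the wedge ps − pb = 32 gives 38.5 + 0.125q − (223.75 - 0.25q) = 32, so q' = 1738/3.
Then pb = 223.75 − 0.25·(1738/3) = 947/12 and ps = 38.5 + 0.125·(1738/3) = 1331/12.
Government outlay = subsidy × quantity = 32 × 1738/3 = 55616/3.

Government cost = 55616/3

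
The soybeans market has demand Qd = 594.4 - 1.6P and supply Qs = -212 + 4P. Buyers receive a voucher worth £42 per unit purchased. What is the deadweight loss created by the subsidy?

Deadweight loss = £1008

Pre-subsidy: 594.4 - 1.6P = -212 + 4P gives P* = 144, Q* = 364.
With the rebate, buyers effectively pay Pb = Ps − 42, where Ps is the price sellers receive.
Demand in terms of Ps becomes Qd = 594.4 − 1.6(Ps − 42) = 661.6 - 1.6Ps. Setting this equal to supply: 661.6 - 1.6Ps = -212 + 4Ps, so Ps = 156.
Buyers pay Pb = 156 − 42 = 114; Q' = -212 + 4·156 = 412.
The subsidy expands output by 412 − 364 = 48 past the efficient level; on those units the gap between marginal cost and willingness to pay runs from 0 up to 42.
DWL = ½ × 42 × 48 = 1008.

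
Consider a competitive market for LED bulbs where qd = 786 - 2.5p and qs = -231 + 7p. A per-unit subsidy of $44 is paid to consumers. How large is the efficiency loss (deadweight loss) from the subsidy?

Pre-subsidy: 786 - 2.5p = -231 + 7p gives p* = 2034/19, q* = 9849/19.
With the rebate, buyers effectively pay pb = ps − 44, where ps is the price sellers receive.
Demand in terms of ps becomes qd = 786 − 2.5(ps − 44) = 896 - 2.5ps. Setting this equal to supply: 896 - 2.5ps = -231 + 7ps, so ps = 2254/19.
Buyers pay pb = 2254/19 − 44 = 1418/19; q' = -231 + 7·(2254/19) = 11389/19.
The subsidy expands output by 11389/19 − 9849/19 = 1540/19 past the efficient level; on those units the gap between marginal cost and willingness to pay runs from 0 up to 44.
DWL = ½ × 44 × 1540/19 = 33880/19.

Deadweight loss = 33880/19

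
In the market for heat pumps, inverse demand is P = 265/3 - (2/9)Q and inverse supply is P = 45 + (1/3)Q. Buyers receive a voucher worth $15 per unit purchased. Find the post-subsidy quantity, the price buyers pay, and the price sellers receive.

Q' = 105; buyers pay $65; sellers receive $80

Pre-subsidy: 265/3 - (2/9)Q = 45 + (1/3)Q gives Q* = 78 and P* = 71.
With the rebate, buyers effectively pay Pb = Ps − 15, where Ps is the price sellers receive.
On the curves, Pb = 265/3 - (2/9)Q and Ps = 45 + (1/3)Q; the wedge Ps − Pb = 15 gives 45 + (1/3)Q − (265/3 - (2/9)Q) = 15, so Q' = 105.
Then Pb = 265/3 − (2/9)·105 = 65 and Ps = 45 + (1/3)·105 = 80.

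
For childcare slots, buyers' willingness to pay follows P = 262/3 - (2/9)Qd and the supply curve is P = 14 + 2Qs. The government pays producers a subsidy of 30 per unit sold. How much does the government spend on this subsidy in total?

Government cost = 1395

Pre-subsidy: 262/3 - (2/9)Q = 14 + 2Q gives Q* = 33 and P* = 80.
With the subsidy, sellers receive Ps = Pb + 30 for each unit, where Pb is the price buyers pay.
On the curves, Pb = 262/3 - (2/9)Q and Ps = 14 + 2Q; the wedge Ps − Pb = 30 gives 14 + 2Q − (262/3 - (2/9)Q) = 30, so Q' = 46.5.
Then Pb = 262/3 − (2/9)·46.5 = 77 and Ps = 14 + 2·46.5 = 107.
Government outlay = subsidy × quantity = 30 × 46.5 = 1395.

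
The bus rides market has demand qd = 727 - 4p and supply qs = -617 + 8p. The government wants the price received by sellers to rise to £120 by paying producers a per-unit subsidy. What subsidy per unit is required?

At a seller price of 120, quantity supplied is -617 + 8·120 = 343.
Buyers absorb 343 only when they pay pb with 727 − 4·pb = 343, i.e. pb = 96.
s = ps − pb = 120 − 96 = 24.

Required subsidy s = £24 per unit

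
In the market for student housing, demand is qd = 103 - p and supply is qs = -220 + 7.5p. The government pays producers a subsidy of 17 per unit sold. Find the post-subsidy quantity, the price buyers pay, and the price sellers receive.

Pre-subsidy: 103 - p = -220 + 7.5p gives p* = 38, q* = 65.
With the subsidy, sellers receive ps = pb + 17 for each unit, where pb is the price buyers pay.
Supply in terms of pb becomes qs = -220 + 7.5(pb + 17) = -92.5 + 7.5pb. Setting this equal to demand: 103 - pb = -92.5 + 7.5pb, so pb = 23.
Sellers receive ps = 23 + 17 = 40; q' = 103 − 1·23 = 80.

q' = 80; buyers pay 23; sellers receive 40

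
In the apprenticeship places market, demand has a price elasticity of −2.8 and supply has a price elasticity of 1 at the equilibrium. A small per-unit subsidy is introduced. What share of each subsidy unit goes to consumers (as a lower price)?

For a small subsidy around the equilibrium, the benefit split depends on the relative slopes, which at a point are proportional to the elasticities.
Buyer share = εs/(εs + |εd|) = 1/(1 + 2.8) = 5/19; seller share = |εd|/(εs + |εd|) = 14/19.

Consumer share = 5/19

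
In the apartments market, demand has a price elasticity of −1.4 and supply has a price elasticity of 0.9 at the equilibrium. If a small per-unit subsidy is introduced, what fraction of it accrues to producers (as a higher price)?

For a small subsidy around the equilibrium, the benefit split depends on the relative slopes, which at a point are proportional to the elasticities.
Buyer share = εs/(εs + |εd|) = 0.9/(0.9 + 1.4) = 9/23; seller share = |εd|/(εs + |εd|) = 14/23.
So producers capture 14/23 of the subsidy.

Producer share = 14/23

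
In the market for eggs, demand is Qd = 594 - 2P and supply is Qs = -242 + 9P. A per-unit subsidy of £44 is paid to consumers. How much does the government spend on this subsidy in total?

Government cost = £22616

Pre-subsidy: 594 - 2P = -242 + 9P gives P* = 76, Q* = 442.
With the rebate, buyers effectively pay Pb = Ps − 44, where Ps is the price sellers receive.
Demand in terms of Ps becomes Qd = 594 − 2(Ps − 44) = 682 - 2Ps. Setting this equal to supply: 682 - 2Ps = -242 + 9Ps, so Ps = 84.
Buyers pay Pb = 84 − 44 = 40; Q' = -242 + 9·84 = 514.
Government outlay = subsidy × quantity = 44 × 514 = 22616.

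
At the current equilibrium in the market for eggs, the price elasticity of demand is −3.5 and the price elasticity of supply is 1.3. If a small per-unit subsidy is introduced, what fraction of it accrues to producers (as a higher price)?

For a small subsidy around the equilibrium, the benefit split depends on the relative slopes, which at a point are proportional to the elasticities.
Buyer share = εs/(εs + |εd|) = 1.3/(1.3 + 3.5) = 13/48; seller share = |εd|/(εs + |εd|) = 35/48.
So producers capture 35/48 of the subsidy.

Producer share = 35/48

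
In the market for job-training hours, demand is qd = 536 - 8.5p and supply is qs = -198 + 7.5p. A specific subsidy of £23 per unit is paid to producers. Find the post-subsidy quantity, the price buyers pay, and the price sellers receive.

q' = 237.703125; buyers pay £35.09375; sellers receive £58.09375

Pre-subsidy: 536 - 8.5p = -198 + 7.5p gives p* = 45.875, q* = 146.0625.
With the subsidy, sellers receive ps = pb + 23 for each unit, where pb is the price buyers pay.
Supply in terms of pb becomes qs = -198 + 7.5(pb + 23) = -25.5 + 7.5pb. Setting this equal to demand: 536 - 8.5pb = -25.5 + 7.5pb, so pb = 35.09375.
Sellers receive ps = 35.09375 + 23 = 58.09375; q' = 536 − 8.5·35.09375 = 237.703125.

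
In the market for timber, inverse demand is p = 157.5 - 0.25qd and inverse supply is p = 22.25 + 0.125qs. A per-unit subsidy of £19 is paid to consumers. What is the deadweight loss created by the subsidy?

Pre-subsidy: 157.5 - 0.25q = 22.25 + 0.125q gives q* = 1082/3 and p* = 202/3.
With the rebate, buyers effectively pay pb = ps − 19, where ps is the price sellers receive.
On the curves, pb = 157.5 - 0.25q and ps = 22.25 + 0.125q; the wedge ps − pb = 19 gives 22.25 + 0.125q − (157.5 - 0.25q) = 19, so q' = 1234/3.
Then pb = 157.5 − 0.25·(1234/3) = 164/3 and ps = 22.25 + 0.125·(1234/3) = 221/3.
The subsidy expands output by 1234/3 − 1082/3 = 152/3 past the efficient level; on those units the gap between marginal cost and willingness to pay runs from 0 up to 19.
DWL = ½ × 19 × 152/3 = 1444/3.

Deadweight loss = 1444/3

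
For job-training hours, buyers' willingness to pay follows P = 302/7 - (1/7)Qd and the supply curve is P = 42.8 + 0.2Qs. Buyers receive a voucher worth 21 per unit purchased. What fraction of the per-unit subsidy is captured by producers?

Pre-subsidy: 302/7 - (1/7)Q = 42.8 + 0.2Q gives Q* = 1 and P* = 43.
With the rebate, buyers effectively pay Pb = Ps − 21, where Ps is the price sellers receive.
On the curves, Pb = 302/7 - (1/7)Q and Ps = 42.8 + 0.2Q; the wedge Ps − Pb = 21 gives 42.8 + 0.2Q − (302/7 - (1/7)Q) = 21, so Q' = 62.25.
Then Pb = 302/7 − (1/7)·62.25 = 34.25 and Ps = 42.8 + 0.2·62.25 = 55.25.
Buyers' price falls by P* − Pb = 43 − 34.25 = 8.75; sellers' price rises by Ps − P* = 55.25 − 43 = 12.25.
So producers capture 12.25/21 = 7/12 of each unit of subsidy.

Producer share = 7/12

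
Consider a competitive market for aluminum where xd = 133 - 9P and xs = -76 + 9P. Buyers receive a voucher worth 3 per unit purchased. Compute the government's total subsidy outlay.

Pre-subsidy: 133 - 9P = -76 + 9P gives P* = 209/18, x* = 28.5.
With the rebate, buyers effectively pay Pb = Ps − 3, where Ps is the price sellers receive.
Demand in terms of Ps becomes xd = 133 − 9(Ps − 3) = 160 - 9Ps. Setting this equal to supply: 160 - 9Ps = -76 + 9Ps, so Ps = 118/9.
Buyers pay Pb = 118/9 − 3 = 91/9; x' = -76 + 9·(118/9) = 42.
Government outlay = subsidy × quantity = 3 × 42 = 126.

Government cost = 126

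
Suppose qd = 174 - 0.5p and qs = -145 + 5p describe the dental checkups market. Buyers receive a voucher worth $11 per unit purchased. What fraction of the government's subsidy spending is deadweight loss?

Pre-subsidy: 174 - 0.5p = -145 + 5p gives p* = 58, q* = 145.
With the rebate, buyers effectively pay pb = ps − 11, where ps is the price sellers receive.
Demand in terms of ps becomes qd = 174 − 0.5(ps − 11) = 179.5 - 0.5ps. Setting this equal to supply: 179.5 - 0.5ps = -145 + 5ps, so ps = 59.
Buyers pay pb = 59 − 11 = 48; q' = -145 + 5·59 = 150.
ΔCS = ½(145 + 150)(58 − 48) = 1475; ΔPS = ½(145 + 150)(59 − 58) = 147.5.
Government spending = 11 × 150 = 1650.
DWL = ½ × 11 × (150 − 145) = 27.5; fraction = 27.5 / 1650 = 1/60.

DWL / government spending = 1/60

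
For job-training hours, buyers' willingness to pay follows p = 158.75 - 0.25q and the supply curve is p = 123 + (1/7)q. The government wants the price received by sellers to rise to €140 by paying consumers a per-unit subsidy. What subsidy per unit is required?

At a seller price of 140, quantity supplied is -861 + 7·140 = 119.
Buyers absorb 119 only when they pay pb = 158.75 − 0.25·119 = 129.
s = ps − pb = 140 − 129 = 11.

Required subsidy s = €11 per unit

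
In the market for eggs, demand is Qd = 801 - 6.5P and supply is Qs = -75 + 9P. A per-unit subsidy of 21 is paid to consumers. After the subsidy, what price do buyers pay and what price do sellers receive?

Pre-subsidy: 801 - 6.5P = -75 + 9P gives P* = 1752/31, Q* = 13443/31.
With the rebate, buyers effectively pay Pb = Ps − 21, where Ps is the price sellers receive.
Demand in terms of Ps becomes Qd = 801 − 6.5(Ps − 21) = 937.5 - 6.5Ps. Setting this equal to supply: 937.5 - 6.5Ps = -75 + 9Ps, so Ps = 2025/31.
Buyers pay Pb = 2025/31 − 21 = 1374/31; Q' = -75 + 9·(2025/31) = 15900/31.

Buyers pay 1374/31; sellers receive 2025/31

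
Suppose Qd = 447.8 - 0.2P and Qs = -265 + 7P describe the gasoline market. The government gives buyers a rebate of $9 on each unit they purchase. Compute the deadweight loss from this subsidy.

Pre-subsidy: 447.8 - 0.2P = -265 + 7P gives P* = 99, Q* = 428.
With the rebate, buyers effectively pay Pb = Ps − 9, where Ps is the price sellers receive.
Demand in terms of Ps becomes Qd = 447.8 − 0.2(Ps − 9) = 449.6 - 0.2Ps. Setting this equal to supply: 449.6 - 0.2Ps = -265 + 7Ps, so Ps = 99.25.
Buyers pay Pb = 99.25 − 9 = 90.25; Q' = -265 + 7·99.25 = 429.75.
The subsidy expands output by 429.75 − 428 = 1.75 past the efficient level; on those units the gap between marginal cost and willingness to pay runs from 0 up to 9.
DWL = ½ × 9 × 1.75 = 7.875.

Deadweight loss = $7.875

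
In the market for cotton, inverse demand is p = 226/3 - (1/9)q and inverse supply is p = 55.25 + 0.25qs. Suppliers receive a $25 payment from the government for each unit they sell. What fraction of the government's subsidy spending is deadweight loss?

DWL / government spending = 150/541

Pre-subsidy: 226/3 - (1/9)q = 55.25 + 0.25q gives q* = 723/13 and p* = 899/13.
With the subsidy, sellers receive ps = pb + 25 for each unit, where pb is the price buyers pay.
On the curves, pb = 226/3 - (1/9)q and ps = 55.25 + 0.25q; the wedge ps − pb = 25 gives 55.25 + 0.25q − (226/3 - (1/9)q) = 25, so q' = 1623/13.
Then pb = 226/3 − (1/9)·(1623/13) = 799/13 and ps = 55.25 + 0.25·(1623/13) = 1124/13.
ΔCS = ½(723/13 + 1623/13)(899/13 − 799/13) = 117300/169; ΔPS = ½(723/13 + 1623/13)(1124/13 − 899/13) = 263925/169.
Government spending = 25 × 1623/13 = 40575/13.
DWL = ½ × 25 × (1623/13 − 723/13) = 11250/13; fraction = (11250/13) / (40575/13) = 150/541.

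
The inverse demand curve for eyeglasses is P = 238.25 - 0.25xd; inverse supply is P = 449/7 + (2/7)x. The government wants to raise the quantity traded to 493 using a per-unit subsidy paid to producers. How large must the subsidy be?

At x = 493, from the demand curve buyers pay Pb = 238.25 − 0.25·493 = 115; from the supply curve sellers need Ps = 449/7 + (2/7)·493 = 205.
The subsidy must fill the gap: s = Ps − Pb = 205 − 115 = 90.

Required subsidy s = 90 per unit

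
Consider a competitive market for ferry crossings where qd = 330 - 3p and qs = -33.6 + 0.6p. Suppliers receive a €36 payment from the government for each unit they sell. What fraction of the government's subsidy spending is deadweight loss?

DWL / government spending = 0.2

Pre-subsidy: 330 - 3p = -33.6 + 0.6p gives p* = 101, q* = 27.
With the subsidy, sellers receive ps = pb + 36 for each unit, where pb is the price buyers pay.
Supply in terms of pb becomes qs = -33.6 + 0.6(pb + 36) = -12 + 0.6pb. Setting this equal to demand: 330 - 3pb = -12 + 0.6pb, so pb = 95.
Sellers receive ps = 95 + 36 = 131; q' = 330 − 3·95 = 45.
ΔCS = ½(27 + 45)(101 − 95) = 216; ΔPS = ½(27 + 45)(131 − 101) = 1080.
Government spending = 36 × 45 = 1620.
DWL = ½ × 36 × (45 − 27) = 324; fraction = 324 / 1620 = 0.2.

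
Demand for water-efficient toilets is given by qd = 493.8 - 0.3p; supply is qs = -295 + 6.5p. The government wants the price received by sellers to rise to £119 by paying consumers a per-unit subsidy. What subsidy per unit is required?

Required subsidy s = £68 per unit

At a seller price of 119, quantity supplied is -295 + 6.5·119 = 478.5.
Buyers absorb 478.5 only when they pay pb with 493.8 − 0.3·pb = 478.5, i.e. pb = 51.
s = ps − pb = 119 − 51 = 68.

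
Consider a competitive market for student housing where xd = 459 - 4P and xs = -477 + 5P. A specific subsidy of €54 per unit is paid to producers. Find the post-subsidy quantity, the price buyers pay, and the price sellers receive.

Pre-subsidy: 459 - 4P = -477 + 5P gives P* = 104, x* = 43.
With the subsidy, sellers receive Ps = Pb + 54 for each unit, where Pb is the price buyers pay.
Supply in terms of Pb becomes xs = -477 + 5(Pb + 54) = -207 + 5Pb. Setting this equal to demand: 459 - 4Pb = -207 + 5Pb, so Pb = 74.
Sellers receive Ps = 74 + 54 = 128; x' = 459 − 4·74 = 163.

x' = 163; buyers pay €74; sellers receive €128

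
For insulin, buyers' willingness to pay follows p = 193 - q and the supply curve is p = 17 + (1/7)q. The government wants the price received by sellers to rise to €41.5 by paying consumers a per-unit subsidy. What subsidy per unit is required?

At a seller price of 41.5, quantity supplied is -119 + 7·41.5 = 171.5.
Buyers absorb 171.5 only when they pay pb = 193 − 1·171.5 = 21.5.
s = ps − pb = 41.5 − 21.5 = 20.

Required subsidy s = €20 per unit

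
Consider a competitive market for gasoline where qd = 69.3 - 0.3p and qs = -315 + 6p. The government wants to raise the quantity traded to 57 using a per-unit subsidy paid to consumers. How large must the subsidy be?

At q = 57, invert demand for the buyer price: pb = (69.3 − 57)/0.3 = 41; invert supply for the seller price: ps = (57 − (-315))/6 = 62.
The subsidy must fill the gap: s = ps − pb = 62 − 41 = 21.

Required subsidy s = 21 per unit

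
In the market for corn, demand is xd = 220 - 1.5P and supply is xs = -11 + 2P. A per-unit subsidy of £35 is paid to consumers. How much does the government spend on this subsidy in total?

Pre-subsidy: 220 - 1.5P = -11 + 2P gives P* = 66, x* = 121.
With the rebate, buyers effectively pay Pb = Ps − 35, where Ps is the price sellers receive.
Demand in terms of Ps becomes xd = 220 − 1.5(Ps − 35) = 272.5 - 1.5Ps. Setting this equal to supply: 272.5 - 1.5Ps = -11 + 2Ps, so Ps = 81.
Buyers pay Pb = 81 − 35 = 46; x' = -11 + 2·81 = 151.
Government outlay = subsidy × quantity = 35 × 151 = 5285.

Government cost = £5285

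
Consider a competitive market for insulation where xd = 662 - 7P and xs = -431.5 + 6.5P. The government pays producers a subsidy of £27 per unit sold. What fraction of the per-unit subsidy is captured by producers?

Pre-subsidy: 662 - 7P = -431.5 + 6.5P gives P* = 81, x* = 95.
With the subsidy, sellers receive Ps = Pb + 27 for each unit, where Pb is the price buyers pay.
Supply in terms of Pb becomes xs = -431.5 + 6.5(Pb + 27) = -256 + 6.5Pb. Setting this equal to demand: 662 - 7Pb = -256 + 6.5Pb, so Pb = 68.
Sellers receive Ps = 68 + 27 = 95; x' = 662 − 7·68 = 186.
Buyers' price falls by P* − Pb = 81 − 68 = 13; sellers' price rises by Ps − P* = 95 − 81 = 14.
So producers capture 14/27 = 14/27 of each unit of subsidy.

Producer share = 14/27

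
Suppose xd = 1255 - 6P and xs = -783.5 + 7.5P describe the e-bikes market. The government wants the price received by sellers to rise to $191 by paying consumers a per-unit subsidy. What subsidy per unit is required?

Required subsidy s = $90 per unit

At a seller price of 191, quantity supplied is -783.5 + 7.5·191 = 649.
Buyers absorb 649 only when they pay Pb with 1255 − 6·Pb = 649, i.e. Pb = 101.
s = Ps − Pb = 191 − 101 = 90.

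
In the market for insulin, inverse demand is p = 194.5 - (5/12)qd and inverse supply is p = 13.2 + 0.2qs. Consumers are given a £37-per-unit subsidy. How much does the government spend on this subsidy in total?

Government cost = £13098

Pre-subsidy: 194.5 - (5/12)q = 13.2 + 0.2q gives q* = 294 and p* = 72.
With the rebate, buyers effectively pay pb = ps − 37, where ps is the price sellers receive.
On the curves, pb = 194.5 - (5/12)q and ps = 13.2 + 0.2q; the wedge ps − pb = 37 gives 13.2 + 0.2q − (194.5 - (5/12)q) = 37, so q' = 354.
Then pb = 194.5 − (5/12)·354 = 47 and ps = 13.2 + 0.2·354 = 84.
Government outlay = subsidy × quantity = 37 × 354 = 13098.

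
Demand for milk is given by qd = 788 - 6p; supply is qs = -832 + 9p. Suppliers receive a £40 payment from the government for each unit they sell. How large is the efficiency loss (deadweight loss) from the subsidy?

Pre-subsidy: 788 - 6p = -832 + 9p gives p* = 108, q* = 140.
With the subsidy, sellers receive ps = pb + 40 for each unit, where pb is the price buyers pay.
Supply in terms of pb becomes qs = -832 + 9(pb + 40) = -472 + 9pb. Setting this equal to demand: 788 - 6pb = -472 + 9pb, so pb = 84.
Sellers receive ps = 84 + 40 = 124; q' = 788 − 6·84 = 284.
The subsidy expands output by 284 − 140 = 144 past the efficient level; on those units the gap between marginal cost and willingness to pay runs from 0 up to 40.
DWL = ½ × 40 × 144 = 2880.

Deadweight loss = £2880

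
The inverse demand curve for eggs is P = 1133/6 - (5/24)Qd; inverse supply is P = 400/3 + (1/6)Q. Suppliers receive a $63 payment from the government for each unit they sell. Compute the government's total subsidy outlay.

Government cost = $19908

Pre-subsidy: 1133/6 - (5/24)Q = 400/3 + (1/6)Q gives Q* = 148 and P* = 158.
With the subsidy, sellers receive Ps = Pb + 63 for each unit, where Pb is the price buyers pay.
On the curves, Pb = 1133/6 - (5/24)Q and Ps = 400/3 + (1/6)Q; the wedge Ps − Pb = 63 gives 400/3 + (1/6)Q − (1133/6 - (5/24)Q) = 63, so Q' = 316.
Then Pb = 1133/6 − (5/24)·316 = 123 and Ps = 400/3 + (1/6)·316 = 186.
Government outlay = subsidy × quantity = 63 × 316 = 19908.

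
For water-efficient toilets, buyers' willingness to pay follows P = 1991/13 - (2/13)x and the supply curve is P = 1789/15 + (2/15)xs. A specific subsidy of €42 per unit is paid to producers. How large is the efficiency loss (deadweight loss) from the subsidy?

Pre-subsidy: 1991/13 - (2/13)x = 1789/15 + (2/15)x gives x* = 118 and P* = 135.
With the subsidy, sellers receive Ps = Pb + 42 for each unit, where Pb is the price buyers pay.
On the curves, Pb = 1991/13 - (2/13)x and Ps = 1789/15 + (2/15)x; the wedge Ps − Pb = 42 gives 1789/15 + (2/15)x − (1991/13 - (2/13)x) = 42, so x' = 264.25.
Then Pb = 1991/13 − (2/13)·264.25 = 112.5 and Ps = 1789/15 + (2/15)·264.25 = 154.5.
The subsidy expands output by 264.25 − 118 = 146.25 past the efficient level; on those units the gap between marginal cost and willingness to pay runs from 0 up to 42.
DWL = ½ × 42 × 146.25 = 3071.25.

Deadweight loss = €3071.25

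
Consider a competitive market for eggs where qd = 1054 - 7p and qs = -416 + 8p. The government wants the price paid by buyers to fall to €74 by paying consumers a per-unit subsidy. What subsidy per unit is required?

At a buyer price of 74, quantity demanded is 1054 − 7·74 = 536.
Sellers supply 536 only when they receive ps with -416 + 8·ps = 536, i.e. ps = 119.
s = ps − pb = 119 − 74 = 45.

Required subsidy s = €45 per unit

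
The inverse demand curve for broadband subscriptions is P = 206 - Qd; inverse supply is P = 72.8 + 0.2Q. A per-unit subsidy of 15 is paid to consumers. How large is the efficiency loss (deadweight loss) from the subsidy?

Pre-subsidy: 206 - Q = 72.8 + 0.2Q gives Q* = 111 and P* = 95.
With the rebate, buyers effectively pay Pb = Ps − 15, where Ps is the price sellers receive.
On the curves, Pb = 206 - Q and Ps = 72.8 + 0.2Q; the wedge Ps − Pb = 15 gives 72.8 + 0.2Q − (206 - Q) = 15, so Q' = 123.5.
Then Pb = 206 − 1·123.5 = 82.5 and Ps = 72.8 + 0.2·123.5 = 97.5.
The subsidy expands output by 123.5 − 111 = 12.5 past the efficient level; on those units the gap between marginal cost and willingness to pay runs from 0 up to 15.
DWL = ½ × 15 × 12.5 = 93.75.

Deadweight loss = 93.75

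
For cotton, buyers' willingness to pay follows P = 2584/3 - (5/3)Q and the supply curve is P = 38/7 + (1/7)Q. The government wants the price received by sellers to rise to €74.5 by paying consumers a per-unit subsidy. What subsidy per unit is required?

At a seller price of 74.5, quantity supplied is -38 + 7·74.5 = 483.5.
Buyers absorb 483.5 only when they pay Pb = 2584/3 − (5/3)·483.5 = 55.5.
s = Ps − Pb = 74.5 − 55.5 = 19.

Required subsidy s = €19 per unit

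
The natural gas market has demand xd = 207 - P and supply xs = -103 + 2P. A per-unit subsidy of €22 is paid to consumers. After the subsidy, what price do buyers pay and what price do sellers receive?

Pre-subsidy: 207 - P = -103 + 2P gives P* = 310/3, x* = 311/3.
With the rebate, buyers effectively pay Pb = Ps − 22, where Ps is the price sellers receive.
Demand in terms of Ps becomes xd = 207 − 1(Ps − 22) = 229 - Ps. Setting this equal to supply: 229 - Ps = -103 + 2Ps, so Ps = 332/3.
Buyers pay Pb = 332/3 − 22 = 266/3; x' = -103 + 2·(332/3) = 355/3.

Buyers pay 266/3; sellers receive 332/3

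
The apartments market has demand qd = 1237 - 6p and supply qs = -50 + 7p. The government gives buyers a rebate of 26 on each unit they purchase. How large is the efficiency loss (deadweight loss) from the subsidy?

Pre-subsidy: 1237 - 6p = -50 + 7p gives p* = 99, q* = 643.
With the rebate, buyers effectively pay pb = ps − 26, where ps is the price sellers receive.
Demand in terms of ps becomes qd = 1237 − 6(ps − 26) = 1393 - 6ps. Setting this equal to supply: 1393 - 6ps = -50 + 7ps, so ps = 111.
Buyers pay pb = 111 − 26 = 85; q' = -50 + 7·111 = 727.
The subsidy expands output by 727 − 643 = 84 past the efficient level; on those units the gap between marginal cost and willingness to pay runs from 0 up to 26.
DWL = ½ × 26 × 84 = 1092.

Deadweight loss = 1092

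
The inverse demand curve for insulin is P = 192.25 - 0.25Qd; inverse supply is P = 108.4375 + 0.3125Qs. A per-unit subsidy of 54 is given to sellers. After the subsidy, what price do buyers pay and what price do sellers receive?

Buyers pay 131; sellers receive 185

Pre-subsidy: 192.25 - 0.25Q = 108.4375 + 0.3125Q gives Q* = 149 and P* = 155.
With the subsidy, sellers receive Ps = Pb + 54 for each unit, where Pb is the price buyers pay.
On the curves, Pb = 192.25 - 0.25Q and Ps = 108.4375 + 0.3125Q; the wedge Ps − Pb = 54 gives 108.4375 + 0.3125Q − (192.25 - 0.25Q) = 54, so Q' = 245.
Then Pb = 192.25 − 0.25·245 = 131 and Ps = 108.4375 + 0.3125·245 = 185.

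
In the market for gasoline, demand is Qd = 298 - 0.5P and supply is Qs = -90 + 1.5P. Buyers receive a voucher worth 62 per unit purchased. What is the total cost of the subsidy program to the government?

Pre-subsidy: 298 - 0.5P = -90 + 1.5P gives P* = 194, Q* = 201.
With the rebate, buyers effectively pay Pb = Ps − 62, where Ps is the price sellers receive.
Demand in terms of Ps becomes Qd = 298 − 0.5(Ps − 62) = 329 - 0.5Ps. Setting this equal to supply: 329 - 0.5Ps = -90 + 1.5Ps, so Ps = 209.5.
Buyers pay Pb = 209.5 − 62 = 147.5; Q' = -90 + 1.5·209.5 = 224.25.
Government outlay = subsidy × quantity = 62 × 224.25 = 13903.5.

Government cost = 13903.5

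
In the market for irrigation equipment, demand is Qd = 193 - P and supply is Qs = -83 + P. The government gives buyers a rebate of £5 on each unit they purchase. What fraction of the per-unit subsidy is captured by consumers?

Pre-subsidy: 193 - P = -83 + P gives P* = 138, Q* = 55.
With the rebate, buyers effectively pay Pb = Ps − 5, where Ps is the price sellers receive.
Demand in terms of Ps becomes Qd = 193 − 1(Ps − 5) = 198 - Ps. Setting this equal to supply: 198 - Ps = -83 + Ps, so Ps = 140.5.
Buyers pay Pb = 140.5 − 5 = 135.5; Q' = -83 + 1·140.5 = 57.5.
Buyers' price falls by P* − Pb = 138 − 135.5 = 2.5; sellers' price rises by Ps − P* = 140.5 − 138 = 2.5.
So consumers capture 2.5/5 = 0.5 of each unit of subsidy.

Consumer share = 0.5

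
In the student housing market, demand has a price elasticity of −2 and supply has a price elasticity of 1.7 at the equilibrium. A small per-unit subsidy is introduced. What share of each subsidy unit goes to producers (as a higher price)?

For a small subsidy around the equilibrium, the benefit split depends on the relative slopes, which at a point are proportional to the elasticities.
Buyer share = εs/(εs + |εd|) = 1.7/(1.7 + 2) = 17/37; seller share = |εd|/(εs + |εd|) = 20/37.
So producers capture 20/37 of the subsidy.

Producer share = 20/37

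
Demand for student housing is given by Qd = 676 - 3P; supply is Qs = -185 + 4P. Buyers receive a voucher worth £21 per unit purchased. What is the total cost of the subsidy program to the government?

Government cost = £7203

Pre-subsidy: 676 - 3P = -185 + 4P gives P* = 123, Q* = 307.
With the rebate, buyers effectively pay Pb = Ps − 21, where Ps is the price sellers receive.
Demand in terms of Ps becomes Qd = 676 − 3(Ps − 21) = 739 - 3Ps. Setting this equal to supply: 739 - 3Ps = -185 + 4Ps, so Ps = 132.
Buyers pay Pb = 132 − 21 = 111; Q' = -185 + 4·132 = 343.
Government outlay = subsidy × quantity = 21 × 343 = 7203.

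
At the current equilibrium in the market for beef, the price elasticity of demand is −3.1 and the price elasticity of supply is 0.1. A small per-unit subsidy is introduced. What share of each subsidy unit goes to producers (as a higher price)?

Producer share = 0.96875

For a small subsidy around the equilibrium, the benefit split depends on the relative slopes, which at a point are proportional to the elasticities.
Buyer share = εs/(εs + |εd|) = 0.1/(0.1 + 3.1) = 0.03125; seller share = |εd|/(εs + |εd|) = 0.96875.
So producers capture 0.96875 of the subsidy.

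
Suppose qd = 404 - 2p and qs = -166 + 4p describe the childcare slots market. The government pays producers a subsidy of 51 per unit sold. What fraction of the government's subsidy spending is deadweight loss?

Pre-subsidy: 404 - 2p = -166 + 4p gives p* = 95, q* = 214.
With the subsidy, sellers receive ps = pb + 51 for each unit, where pb is the price buyers pay.
Supply in terms of pb becomes qs = -166 + 4(pb + 51) = 38 + 4pb. Setting this equal to demand: 404 - 2pb = 38 + 4pb, so pb = 61.
Sellers receive ps = 61 + 51 = 112; q' = 404 − 2·61 = 282.
ΔCS = ½(214 + 282)(95 − 61) = 8432; ΔPS = ½(214 + 282)(112 − 95) = 4216.
Government spending = 51 × 282 = 14382.
DWL = ½ × 51 × (282 − 214) = 1734; fraction = 1734 / 14382 = 17/141.

DWL / government spending = 17/141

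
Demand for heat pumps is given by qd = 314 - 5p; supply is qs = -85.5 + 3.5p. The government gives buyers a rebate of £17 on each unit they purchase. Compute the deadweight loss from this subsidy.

Deadweight loss = £297.5

Pre-subsidy: 314 - 5p = -85.5 + 3.5p gives p* = 47, q* = 79.
With the rebate, buyers effectively pay pb = ps − 17, where ps is the price sellers receive.
Demand in terms of ps becomes qd = 314 − 5(ps − 17) = 399 - 5ps. Setting this equal to supply: 399 - 5ps = -85.5 + 3.5ps, so ps = 57.
Buyers pay pb = 57 − 17 = 40; q' = -85.5 + 3.5·57 = 114.
The subsidy expands output by 114 − 79 = 35 past the efficient level; on those units the gap between marginal cost and willingness to pay runs from 0 up to 17.
DWL = ½ × 17 × 35 = 297.5.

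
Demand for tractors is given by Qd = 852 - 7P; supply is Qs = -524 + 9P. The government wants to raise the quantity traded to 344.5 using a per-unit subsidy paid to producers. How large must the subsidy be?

At Q = 344.5, invert demand for the buyer price: Pb = (852 − 344.5)/7 = 72.5; invert supply for the seller price: Ps = (344.5 − (-524))/9 = 96.5.
The subsidy must fill the gap: s = Ps − Pb = 96.5 − 72.5 = 24.

Required subsidy s = 24 per unit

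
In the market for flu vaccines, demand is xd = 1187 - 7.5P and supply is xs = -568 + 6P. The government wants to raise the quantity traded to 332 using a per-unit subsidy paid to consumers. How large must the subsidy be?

Required subsidy s = 36 per unit

At x = 332, invert demand for the buyer price: Pb = (1187 − 332)/7.5 = 114; invert supply for the seller price: Ps = (332 − (-568))/6 = 150.
The subsidy must fill the gap: s = Ps − Pb = 150 − 114 = 36.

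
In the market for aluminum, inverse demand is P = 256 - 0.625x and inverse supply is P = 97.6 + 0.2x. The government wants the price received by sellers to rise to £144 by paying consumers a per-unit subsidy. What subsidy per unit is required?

At a seller price of 144, quantity supplied is -488 + 5·144 = 232.
Buyers absorb 232 only when they pay Pb = 256 − 0.625·232 = 111.
s = Ps − Pb = 144 − 111 = 33.

Required subsidy s = £33 per unit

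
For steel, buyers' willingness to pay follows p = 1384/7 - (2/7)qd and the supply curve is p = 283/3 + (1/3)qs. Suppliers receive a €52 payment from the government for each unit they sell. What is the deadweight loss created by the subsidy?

Deadweight loss = €2184

Pre-subsidy: 1384/7 - (2/7)q = 283/3 + (1/3)q gives q* = 167 and p* = 150.
With the subsidy, sellers receive ps = pb + 52 for each unit, where pb is the price buyers pay.
On the curves, pb = 1384/7 - (2/7)q and ps = 283/3 + (1/3)q; the wedge ps − pb = 52 gives 283/3 + (1/3)q − (1384/7 - (2/7)q) = 52, so q' = 251.
Then pb = 1384/7 − (2/7)·251 = 126 and ps = 283/3 + (1/3)·251 = 178.
The subsidy expands output by 251 − 167 = 84 past the efficient level; on those units the gap between marginal cost and willingness to pay runs from 0 up to 52.
DWL = ½ × 52 × 84 = 2184.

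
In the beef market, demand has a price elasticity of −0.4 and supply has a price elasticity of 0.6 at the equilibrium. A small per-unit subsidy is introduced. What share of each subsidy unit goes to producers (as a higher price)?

For a small subsidy around the equilibrium, the benefit split depends on the relative slopes, which at a point are proportional to the elasticities.
Buyer share = εs/(εs + |εd|) = 0.6/(0.6 + 0.4) = 0.6; seller share = |εd|/(εs + |εd|) = 0.4.
So producers capture 0.4 of the subsidy.

Producer share = 0.4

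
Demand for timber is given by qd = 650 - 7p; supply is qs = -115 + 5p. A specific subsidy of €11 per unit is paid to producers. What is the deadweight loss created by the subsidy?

Deadweight loss = 4235/24

Pre-subsidy: 650 - 7p = -115 + 5p gives p* = 63.75, q* = 203.75.
With the subsidy, sellers receive ps = pb + 11 for each unit, where pb is the price buyers pay.
Supply in terms of pb becomes qs = -115 + 5(pb + 11) = -60 + 5pb. Setting this equal to demand: 650 - 7pb = -60 + 5pb, so pb = 355/6.
Sellers receive ps = 355/6 + 11 = 421/6; q' = 650 − 7·(355/6) = 1415/6.
The subsidy expands output by 1415/6 − 203.75 = 385/12 past the efficient level; on those units the gap between marginal cost and willingness to pay runs from 0 up to 11.
DWL = ½ × 11 × 385/12 = 4235/24.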